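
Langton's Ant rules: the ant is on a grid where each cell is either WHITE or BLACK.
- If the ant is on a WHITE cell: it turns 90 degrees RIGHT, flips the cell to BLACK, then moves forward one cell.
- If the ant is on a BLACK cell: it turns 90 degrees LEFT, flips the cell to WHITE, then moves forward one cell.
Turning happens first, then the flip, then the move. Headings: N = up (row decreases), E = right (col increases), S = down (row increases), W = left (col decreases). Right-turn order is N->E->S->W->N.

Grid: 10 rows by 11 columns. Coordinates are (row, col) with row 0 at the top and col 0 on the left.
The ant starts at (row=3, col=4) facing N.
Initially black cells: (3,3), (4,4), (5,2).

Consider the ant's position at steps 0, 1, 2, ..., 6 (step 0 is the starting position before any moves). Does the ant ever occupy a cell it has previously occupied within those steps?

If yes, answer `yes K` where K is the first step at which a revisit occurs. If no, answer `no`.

Step 1: on WHITE (3,4): turn R to E, flip to black, move to (3,5). |black|=4 — new cell
Step 2: on WHITE (3,5): turn R to S, flip to black, move to (4,5). |black|=5 — new cell
Step 3: on WHITE (4,5): turn R to W, flip to black, move to (4,4). |black|=6 — new cell
Step 4: on BLACK (4,4): turn L to S, flip to white, move to (5,4). |black|=5 — new cell
Step 5: on WHITE (5,4): turn R to W, flip to black, move to (5,3). |black|=6 — new cell
Step 6: on WHITE (5,3): turn R to N, flip to black, move to (4,3). |black|=7 — new cell
No revisit within 6 steps.

Answer: no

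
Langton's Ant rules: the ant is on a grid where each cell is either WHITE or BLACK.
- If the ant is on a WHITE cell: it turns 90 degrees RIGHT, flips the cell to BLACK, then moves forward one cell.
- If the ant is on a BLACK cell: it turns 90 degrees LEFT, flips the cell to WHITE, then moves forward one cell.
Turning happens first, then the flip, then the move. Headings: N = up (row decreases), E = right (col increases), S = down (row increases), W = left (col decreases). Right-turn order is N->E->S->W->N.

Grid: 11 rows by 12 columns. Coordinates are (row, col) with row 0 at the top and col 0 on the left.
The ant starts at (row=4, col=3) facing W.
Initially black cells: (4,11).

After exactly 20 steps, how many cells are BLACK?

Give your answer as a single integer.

Step 1: on WHITE (4,3): turn R to N, flip to black, move to (3,3). |black|=2
Step 2: on WHITE (3,3): turn R to E, flip to black, move to (3,4). |black|=3
Step 3: on WHITE (3,4): turn R to S, flip to black, move to (4,4). |black|=4
Step 4: on WHITE (4,4): turn R to W, flip to black, move to (4,3). |black|=5
Step 5: on BLACK (4,3): turn L to S, flip to white, move to (5,3). |black|=4
Step 6: on WHITE (5,3): turn R to W, flip to black, move to (5,2). |black|=5
Step 7: on WHITE (5,2): turn R to N, flip to black, move to (4,2). |black|=6
Step 8: on WHITE (4,2): turn R to E, flip to black, move to (4,3). |black|=7
Step 9: on WHITE (4,3): turn R to S, flip to black, move to (5,3). |black|=8
Step 10: on BLACK (5,3): turn L to E, flip to white, move to (5,4). |black|=7
Step 11: on WHITE (5,4): turn R to S, flip to black, move to (6,4). |black|=8
Step 12: on WHITE (6,4): turn R to W, flip to black, move to (6,3). |black|=9
Step 13: on WHITE (6,3): turn R to N, flip to black, move to (5,3). |black|=10
Step 14: on WHITE (5,3): turn R to E, flip to black, move to (5,4). |black|=11
Step 15: on BLACK (5,4): turn L to N, flip to white, move to (4,4). |black|=10
Step 16: on BLACK (4,4): turn L to W, flip to white, move to (4,3). |black|=9
Step 17: on BLACK (4,3): turn L to S, flip to white, move to (5,3). |black|=8
Step 18: on BLACK (5,3): turn L to E, flip to white, move to (5,4). |black|=7
Step 19: on WHITE (5,4): turn R to S, flip to black, move to (6,4). |black|=8
Step 20: on BLACK (6,4): turn L to E, flip to white, move to (6,5). |black|=7

Answer: 7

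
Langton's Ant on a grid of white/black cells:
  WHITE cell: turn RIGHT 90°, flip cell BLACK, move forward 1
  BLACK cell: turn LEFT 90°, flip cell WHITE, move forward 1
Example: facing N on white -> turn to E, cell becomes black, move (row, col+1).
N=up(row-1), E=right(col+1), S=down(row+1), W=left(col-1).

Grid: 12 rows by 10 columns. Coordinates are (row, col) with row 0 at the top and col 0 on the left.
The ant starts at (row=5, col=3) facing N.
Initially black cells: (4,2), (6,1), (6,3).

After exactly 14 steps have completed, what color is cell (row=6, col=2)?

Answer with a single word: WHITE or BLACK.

Answer: BLACK

Derivation:
Step 1: on WHITE (5,3): turn R to E, flip to black, move to (5,4). |black|=4
Step 2: on WHITE (5,4): turn R to S, flip to black, move to (6,4). |black|=5
Step 3: on WHITE (6,4): turn R to W, flip to black, move to (6,3). |black|=6
Step 4: on BLACK (6,3): turn L to S, flip to white, move to (7,3). |black|=5
Step 5: on WHITE (7,3): turn R to W, flip to black, move to (7,2). |black|=6
Step 6: on WHITE (7,2): turn R to N, flip to black, move to (6,2). |black|=7
Step 7: on WHITE (6,2): turn R to E, flip to black, move to (6,3). |black|=8
Step 8: on WHITE (6,3): turn R to S, flip to black, move to (7,3). |black|=9
Step 9: on BLACK (7,3): turn L to E, flip to white, move to (7,4). |black|=8
Step 10: on WHITE (7,4): turn R to S, flip to black, move to (8,4). |black|=9
Step 11: on WHITE (8,4): turn R to W, flip to black, move to (8,3). |black|=10
Step 12: on WHITE (8,3): turn R to N, flip to black, move to (7,3). |black|=11
Step 13: on WHITE (7,3): turn R to E, flip to black, move to (7,4). |black|=12
Step 14: on BLACK (7,4): turn L to N, flip to white, move to (6,4). |black|=11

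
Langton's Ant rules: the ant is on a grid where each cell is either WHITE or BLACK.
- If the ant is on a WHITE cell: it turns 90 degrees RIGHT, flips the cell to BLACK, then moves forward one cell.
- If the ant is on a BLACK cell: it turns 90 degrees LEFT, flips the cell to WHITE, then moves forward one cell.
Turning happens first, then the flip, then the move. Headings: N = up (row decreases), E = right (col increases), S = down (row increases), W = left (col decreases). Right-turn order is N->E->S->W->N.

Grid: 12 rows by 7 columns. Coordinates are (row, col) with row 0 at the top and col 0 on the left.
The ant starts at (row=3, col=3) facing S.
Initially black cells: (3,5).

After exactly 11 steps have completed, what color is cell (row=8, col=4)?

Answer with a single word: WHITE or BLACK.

Step 1: on WHITE (3,3): turn R to W, flip to black, move to (3,2). |black|=2
Step 2: on WHITE (3,2): turn R to N, flip to black, move to (2,2). |black|=3
Step 3: on WHITE (2,2): turn R to E, flip to black, move to (2,3). |black|=4
Step 4: on WHITE (2,3): turn R to S, flip to black, move to (3,3). |black|=5
Step 5: on BLACK (3,3): turn L to E, flip to white, move to (3,4). |black|=4
Step 6: on WHITE (3,4): turn R to S, flip to black, move to (4,4). |black|=5
Step 7: on WHITE (4,4): turn R to W, flip to black, move to (4,3). |black|=6
Step 8: on WHITE (4,3): turn R to N, flip to black, move to (3,3). |black|=7
Step 9: on WHITE (3,3): turn R to E, flip to black, move to (3,4). |black|=8
Step 10: on BLACK (3,4): turn L to N, flip to white, move to (2,4). |black|=7
Step 11: on WHITE (2,4): turn R to E, flip to black, move to (2,5). |black|=8

Answer: WHITE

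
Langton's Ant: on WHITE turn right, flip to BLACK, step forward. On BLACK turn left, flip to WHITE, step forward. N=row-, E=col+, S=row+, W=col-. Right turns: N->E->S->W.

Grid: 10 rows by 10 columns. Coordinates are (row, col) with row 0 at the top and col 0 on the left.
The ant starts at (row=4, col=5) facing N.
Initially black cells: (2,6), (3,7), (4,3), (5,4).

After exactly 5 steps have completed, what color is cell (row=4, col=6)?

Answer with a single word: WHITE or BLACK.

Answer: BLACK

Derivation:
Step 1: on WHITE (4,5): turn R to E, flip to black, move to (4,6). |black|=5
Step 2: on WHITE (4,6): turn R to S, flip to black, move to (5,6). |black|=6
Step 3: on WHITE (5,6): turn R to W, flip to black, move to (5,5). |black|=7
Step 4: on WHITE (5,5): turn R to N, flip to black, move to (4,5). |black|=8
Step 5: on BLACK (4,5): turn L to W, flip to white, move to (4,4). |black|=7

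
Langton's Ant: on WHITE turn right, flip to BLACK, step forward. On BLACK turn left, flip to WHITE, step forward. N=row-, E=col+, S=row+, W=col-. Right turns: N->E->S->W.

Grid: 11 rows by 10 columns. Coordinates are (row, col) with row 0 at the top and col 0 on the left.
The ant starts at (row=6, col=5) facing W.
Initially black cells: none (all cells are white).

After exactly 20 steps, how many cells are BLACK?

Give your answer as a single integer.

Answer: 6

Derivation:
Step 1: on WHITE (6,5): turn R to N, flip to black, move to (5,5). |black|=1
Step 2: on WHITE (5,5): turn R to E, flip to black, move to (5,6). |black|=2
Step 3: on WHITE (5,6): turn R to S, flip to black, move to (6,6). |black|=3
Step 4: on WHITE (6,6): turn R to W, flip to black, move to (6,5). |black|=4
Step 5: on BLACK (6,5): turn L to S, flip to white, move to (7,5). |black|=3
Step 6: on WHITE (7,5): turn R to W, flip to black, move to (7,4). |black|=4
Step 7: on WHITE (7,4): turn R to N, flip to black, move to (6,4). |black|=5
Step 8: on WHITE (6,4): turn R to E, flip to black, move to (6,5). |black|=6
Step 9: on WHITE (6,5): turn R to S, flip to black, move to (7,5). |black|=7
Step 10: on BLACK (7,5): turn L to E, flip to white, move to (7,6). |black|=6
Step 11: on WHITE (7,6): turn R to S, flip to black, move to (8,6). |black|=7
Step 12: on WHITE (8,6): turn R to W, flip to black, move to (8,5). |black|=8
Step 13: on WHITE (8,5): turn R to N, flip to black, move to (7,5). |black|=9
Step 14: on WHITE (7,5): turn R to E, flip to black, move to (7,6). |black|=10
Step 15: on BLACK (7,6): turn L to N, flip to white, move to (6,6). |black|=9
Step 16: on BLACK (6,6): turn L to W, flip to white, move to (6,5). |black|=8
Step 17: on BLACK (6,5): turn L to S, flip to white, move to (7,5). |black|=7
Step 18: on BLACK (7,5): turn L to E, flip to white, move to (7,6). |black|=6
Step 19: on WHITE (7,6): turn R to S, flip to black, move to (8,6). |black|=7
Step 20: on BLACK (8,6): turn L to E, flip to white, move to (8,7). |black|=6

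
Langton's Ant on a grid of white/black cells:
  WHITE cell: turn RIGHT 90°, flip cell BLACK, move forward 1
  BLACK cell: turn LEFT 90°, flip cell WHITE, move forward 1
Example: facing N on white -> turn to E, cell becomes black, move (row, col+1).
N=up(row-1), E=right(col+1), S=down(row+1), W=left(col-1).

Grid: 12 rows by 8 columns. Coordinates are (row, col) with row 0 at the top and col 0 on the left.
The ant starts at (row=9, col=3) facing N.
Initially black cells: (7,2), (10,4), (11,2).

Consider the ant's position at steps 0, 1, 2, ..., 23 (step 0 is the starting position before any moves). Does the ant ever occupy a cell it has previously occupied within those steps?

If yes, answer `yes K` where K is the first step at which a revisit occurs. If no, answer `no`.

Answer: yes 6

Derivation:
Step 1: on WHITE (9,3): turn R to E, flip to black, move to (9,4). |black|=4 — new cell
Step 2: on WHITE (9,4): turn R to S, flip to black, move to (10,4). |black|=5 — new cell
Step 3: on BLACK (10,4): turn L to E, flip to white, move to (10,5). |black|=4 — new cell
Step 4: on WHITE (10,5): turn R to S, flip to black, move to (11,5). |black|=5 — new cell
Step 5: on WHITE (11,5): turn R to W, flip to black, move to (11,4). |black|=6 — new cell
Step 6: on WHITE (11,4): turn R to N, flip to black, move to (10,4). |black|=7 — REVISIT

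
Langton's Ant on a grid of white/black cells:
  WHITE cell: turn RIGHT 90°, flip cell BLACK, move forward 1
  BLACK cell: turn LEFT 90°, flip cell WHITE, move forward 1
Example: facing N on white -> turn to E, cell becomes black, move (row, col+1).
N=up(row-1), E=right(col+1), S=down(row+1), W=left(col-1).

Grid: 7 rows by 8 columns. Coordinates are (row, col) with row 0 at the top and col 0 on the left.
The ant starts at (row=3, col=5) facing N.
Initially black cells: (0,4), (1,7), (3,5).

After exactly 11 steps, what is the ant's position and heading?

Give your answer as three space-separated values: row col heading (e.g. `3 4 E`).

Answer: 4 5 E

Derivation:
Step 1: on BLACK (3,5): turn L to W, flip to white, move to (3,4). |black|=2
Step 2: on WHITE (3,4): turn R to N, flip to black, move to (2,4). |black|=3
Step 3: on WHITE (2,4): turn R to E, flip to black, move to (2,5). |black|=4
Step 4: on WHITE (2,5): turn R to S, flip to black, move to (3,5). |black|=5
Step 5: on WHITE (3,5): turn R to W, flip to black, move to (3,4). |black|=6
Step 6: on BLACK (3,4): turn L to S, flip to white, move to (4,4). |black|=5
Step 7: on WHITE (4,4): turn R to W, flip to black, move to (4,3). |black|=6
Step 8: on WHITE (4,3): turn R to N, flip to black, move to (3,3). |black|=7
Step 9: on WHITE (3,3): turn R to E, flip to black, move to (3,4). |black|=8
Step 10: on WHITE (3,4): turn R to S, flip to black, move to (4,4). |black|=9
Step 11: on BLACK (4,4): turn L to E, flip to white, move to (4,5). |black|=8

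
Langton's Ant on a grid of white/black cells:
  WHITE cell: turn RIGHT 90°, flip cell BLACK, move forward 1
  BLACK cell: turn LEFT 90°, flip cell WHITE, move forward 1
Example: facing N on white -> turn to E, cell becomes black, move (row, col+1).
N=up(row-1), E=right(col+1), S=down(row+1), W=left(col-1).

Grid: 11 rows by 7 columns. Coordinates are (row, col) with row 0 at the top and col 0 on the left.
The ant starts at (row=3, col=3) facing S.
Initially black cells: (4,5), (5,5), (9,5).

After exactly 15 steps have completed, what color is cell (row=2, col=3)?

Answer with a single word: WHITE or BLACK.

Answer: BLACK

Derivation:
Step 1: on WHITE (3,3): turn R to W, flip to black, move to (3,2). |black|=4
Step 2: on WHITE (3,2): turn R to N, flip to black, move to (2,2). |black|=5
Step 3: on WHITE (2,2): turn R to E, flip to black, move to (2,3). |black|=6
Step 4: on WHITE (2,3): turn R to S, flip to black, move to (3,3). |black|=7
Step 5: on BLACK (3,3): turn L to E, flip to white, move to (3,4). |black|=6
Step 6: on WHITE (3,4): turn R to S, flip to black, move to (4,4). |black|=7
Step 7: on WHITE (4,4): turn R to W, flip to black, move to (4,3). |black|=8
Step 8: on WHITE (4,3): turn R to N, flip to black, move to (3,3). |black|=9
Step 9: on WHITE (3,3): turn R to E, flip to black, move to (3,4). |black|=10
Step 10: on BLACK (3,4): turn L to N, flip to white, move to (2,4). |black|=9
Step 11: on WHITE (2,4): turn R to E, flip to black, move to (2,5). |black|=10
Step 12: on WHITE (2,5): turn R to S, flip to black, move to (3,5). |black|=11
Step 13: on WHITE (3,5): turn R to W, flip to black, move to (3,4). |black|=12
Step 14: on WHITE (3,4): turn R to N, flip to black, move to (2,4). |black|=13
Step 15: on BLACK (2,4): turn L to W, flip to white, move to (2,3). |black|=12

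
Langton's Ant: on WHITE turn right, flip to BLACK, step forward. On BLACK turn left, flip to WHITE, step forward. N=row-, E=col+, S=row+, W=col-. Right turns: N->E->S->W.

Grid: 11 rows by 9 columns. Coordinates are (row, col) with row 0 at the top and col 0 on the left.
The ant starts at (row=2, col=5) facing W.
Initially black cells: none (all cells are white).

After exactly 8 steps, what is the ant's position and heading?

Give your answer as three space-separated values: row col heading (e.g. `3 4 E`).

Step 1: on WHITE (2,5): turn R to N, flip to black, move to (1,5). |black|=1
Step 2: on WHITE (1,5): turn R to E, flip to black, move to (1,6). |black|=2
Step 3: on WHITE (1,6): turn R to S, flip to black, move to (2,6). |black|=3
Step 4: on WHITE (2,6): turn R to W, flip to black, move to (2,5). |black|=4
Step 5: on BLACK (2,5): turn L to S, flip to white, move to (3,5). |black|=3
Step 6: on WHITE (3,5): turn R to W, flip to black, move to (3,4). |black|=4
Step 7: on WHITE (3,4): turn R to N, flip to black, move to (2,4). |black|=5
Step 8: on WHITE (2,4): turn R to E, flip to black, move to (2,5). |black|=6

Answer: 2 5 E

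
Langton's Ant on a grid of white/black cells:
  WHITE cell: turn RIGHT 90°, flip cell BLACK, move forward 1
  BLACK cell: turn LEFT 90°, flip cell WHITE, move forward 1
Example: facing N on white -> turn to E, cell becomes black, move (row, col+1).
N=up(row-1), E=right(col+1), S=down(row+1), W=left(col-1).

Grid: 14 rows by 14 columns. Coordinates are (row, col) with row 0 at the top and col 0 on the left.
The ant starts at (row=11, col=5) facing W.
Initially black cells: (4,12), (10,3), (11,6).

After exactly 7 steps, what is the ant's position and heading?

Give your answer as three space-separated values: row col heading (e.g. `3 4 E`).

Answer: 11 6 N

Derivation:
Step 1: on WHITE (11,5): turn R to N, flip to black, move to (10,5). |black|=4
Step 2: on WHITE (10,5): turn R to E, flip to black, move to (10,6). |black|=5
Step 3: on WHITE (10,6): turn R to S, flip to black, move to (11,6). |black|=6
Step 4: on BLACK (11,6): turn L to E, flip to white, move to (11,7). |black|=5
Step 5: on WHITE (11,7): turn R to S, flip to black, move to (12,7). |black|=6
Step 6: on WHITE (12,7): turn R to W, flip to black, move to (12,6). |black|=7
Step 7: on WHITE (12,6): turn R to N, flip to black, move to (11,6). |black|=8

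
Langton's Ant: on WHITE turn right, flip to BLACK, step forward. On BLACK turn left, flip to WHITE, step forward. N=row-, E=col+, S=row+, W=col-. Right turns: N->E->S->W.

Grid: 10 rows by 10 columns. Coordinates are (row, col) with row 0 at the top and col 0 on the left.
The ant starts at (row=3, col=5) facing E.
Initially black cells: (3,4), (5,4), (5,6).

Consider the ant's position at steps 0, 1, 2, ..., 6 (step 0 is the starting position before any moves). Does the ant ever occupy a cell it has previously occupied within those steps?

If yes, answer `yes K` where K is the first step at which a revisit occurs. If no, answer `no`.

Answer: no

Derivation:
Step 1: on WHITE (3,5): turn R to S, flip to black, move to (4,5). |black|=4 — new cell
Step 2: on WHITE (4,5): turn R to W, flip to black, move to (4,4). |black|=5 — new cell
Step 3: on WHITE (4,4): turn R to N, flip to black, move to (3,4). |black|=6 — new cell
Step 4: on BLACK (3,4): turn L to W, flip to white, move to (3,3). |black|=5 — new cell
Step 5: on WHITE (3,3): turn R to N, flip to black, move to (2,3). |black|=6 — new cell
Step 6: on WHITE (2,3): turn R to E, flip to black, move to (2,4). |black|=7 — new cell
No revisit within 6 steps.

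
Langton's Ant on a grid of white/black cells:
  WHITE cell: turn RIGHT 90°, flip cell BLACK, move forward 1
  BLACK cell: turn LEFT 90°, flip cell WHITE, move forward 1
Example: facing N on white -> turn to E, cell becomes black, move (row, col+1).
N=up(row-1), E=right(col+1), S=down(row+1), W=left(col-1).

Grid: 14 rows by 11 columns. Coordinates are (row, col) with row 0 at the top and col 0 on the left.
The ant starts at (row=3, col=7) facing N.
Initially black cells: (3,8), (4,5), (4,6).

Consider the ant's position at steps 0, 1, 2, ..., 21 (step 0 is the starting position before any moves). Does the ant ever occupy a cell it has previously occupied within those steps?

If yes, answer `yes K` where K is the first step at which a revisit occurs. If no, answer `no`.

Step 1: on WHITE (3,7): turn R to E, flip to black, move to (3,8). |black|=4 — new cell
Step 2: on BLACK (3,8): turn L to N, flip to white, move to (2,8). |black|=3 — new cell
Step 3: on WHITE (2,8): turn R to E, flip to black, move to (2,9). |black|=4 — new cell
Step 4: on WHITE (2,9): turn R to S, flip to black, move to (3,9). |black|=5 — new cell
Step 5: on WHITE (3,9): turn R to W, flip to black, move to (3,8). |black|=6 — REVISIT

Answer: yes 5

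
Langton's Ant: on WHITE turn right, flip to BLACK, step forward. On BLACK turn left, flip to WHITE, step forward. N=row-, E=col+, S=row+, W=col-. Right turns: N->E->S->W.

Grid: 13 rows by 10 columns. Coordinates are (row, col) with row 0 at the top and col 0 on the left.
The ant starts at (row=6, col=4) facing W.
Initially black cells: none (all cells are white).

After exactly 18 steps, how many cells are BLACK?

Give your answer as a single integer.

Step 1: on WHITE (6,4): turn R to N, flip to black, move to (5,4). |black|=1
Step 2: on WHITE (5,4): turn R to E, flip to black, move to (5,5). |black|=2
Step 3: on WHITE (5,5): turn R to S, flip to black, move to (6,5). |black|=3
Step 4: on WHITE (6,5): turn R to W, flip to black, move to (6,4). |black|=4
Step 5: on BLACK (6,4): turn L to S, flip to white, move to (7,4). |black|=3
Step 6: on WHITE (7,4): turn R to W, flip to black, move to (7,3). |black|=4
Step 7: on WHITE (7,3): turn R to N, flip to black, move to (6,3). |black|=5
Step 8: on WHITE (6,3): turn R to E, flip to black, move to (6,4). |black|=6
Step 9: on WHITE (6,4): turn R to S, flip to black, move to (7,4). |black|=7
Step 10: on BLACK (7,4): turn L to E, flip to white, move to (7,5). |black|=6
Step 11: on WHITE (7,5): turn R to S, flip to black, move to (8,5). |black|=7
Step 12: on WHITE (8,5): turn R to W, flip to black, move to (8,4). |black|=8
Step 13: on WHITE (8,4): turn R to N, flip to black, move to (7,4). |black|=9
Step 14: on WHITE (7,4): turn R to E, flip to black, move to (7,5). |black|=10
Step 15: on BLACK (7,5): turn L to N, flip to white, move to (6,5). |black|=9
Step 16: on BLACK (6,5): turn L to W, flip to white, move to (6,4). |black|=8
Step 17: on BLACK (6,4): turn L to S, flip to white, move to (7,4). |black|=7
Step 18: on BLACK (7,4): turn L to E, flip to white, move to (7,5). |black|=6

Answer: 6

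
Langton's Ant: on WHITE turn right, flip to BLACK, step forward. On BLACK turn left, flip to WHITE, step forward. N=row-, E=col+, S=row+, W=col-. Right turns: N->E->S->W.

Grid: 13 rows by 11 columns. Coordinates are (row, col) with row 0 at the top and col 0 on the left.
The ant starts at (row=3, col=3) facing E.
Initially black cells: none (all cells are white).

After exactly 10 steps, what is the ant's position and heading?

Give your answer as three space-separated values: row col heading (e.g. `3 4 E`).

Step 1: on WHITE (3,3): turn R to S, flip to black, move to (4,3). |black|=1
Step 2: on WHITE (4,3): turn R to W, flip to black, move to (4,2). |black|=2
Step 3: on WHITE (4,2): turn R to N, flip to black, move to (3,2). |black|=3
Step 4: on WHITE (3,2): turn R to E, flip to black, move to (3,3). |black|=4
Step 5: on BLACK (3,3): turn L to N, flip to white, move to (2,3). |black|=3
Step 6: on WHITE (2,3): turn R to E, flip to black, move to (2,4). |black|=4
Step 7: on WHITE (2,4): turn R to S, flip to black, move to (3,4). |black|=5
Step 8: on WHITE (3,4): turn R to W, flip to black, move to (3,3). |black|=6
Step 9: on WHITE (3,3): turn R to N, flip to black, move to (2,3). |black|=7
Step 10: on BLACK (2,3): turn L to W, flip to white, move to (2,2). |black|=6

Answer: 2 2 W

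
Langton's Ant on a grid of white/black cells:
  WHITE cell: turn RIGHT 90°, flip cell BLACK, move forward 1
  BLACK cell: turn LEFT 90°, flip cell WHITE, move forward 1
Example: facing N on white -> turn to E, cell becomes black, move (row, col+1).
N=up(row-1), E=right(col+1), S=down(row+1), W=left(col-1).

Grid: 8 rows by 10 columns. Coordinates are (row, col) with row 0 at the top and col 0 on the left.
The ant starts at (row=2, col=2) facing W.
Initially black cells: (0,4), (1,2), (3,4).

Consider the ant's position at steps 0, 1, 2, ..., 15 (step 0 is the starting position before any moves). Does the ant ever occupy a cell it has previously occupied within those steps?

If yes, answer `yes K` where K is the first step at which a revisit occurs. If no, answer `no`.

Answer: yes 5

Derivation:
Step 1: on WHITE (2,2): turn R to N, flip to black, move to (1,2). |black|=4 — new cell
Step 2: on BLACK (1,2): turn L to W, flip to white, move to (1,1). |black|=3 — new cell
Step 3: on WHITE (1,1): turn R to N, flip to black, move to (0,1). |black|=4 — new cell
Step 4: on WHITE (0,1): turn R to E, flip to black, move to (0,2). |black|=5 — new cell
Step 5: on WHITE (0,2): turn R to S, flip to black, move to (1,2). |black|=6 — REVISIT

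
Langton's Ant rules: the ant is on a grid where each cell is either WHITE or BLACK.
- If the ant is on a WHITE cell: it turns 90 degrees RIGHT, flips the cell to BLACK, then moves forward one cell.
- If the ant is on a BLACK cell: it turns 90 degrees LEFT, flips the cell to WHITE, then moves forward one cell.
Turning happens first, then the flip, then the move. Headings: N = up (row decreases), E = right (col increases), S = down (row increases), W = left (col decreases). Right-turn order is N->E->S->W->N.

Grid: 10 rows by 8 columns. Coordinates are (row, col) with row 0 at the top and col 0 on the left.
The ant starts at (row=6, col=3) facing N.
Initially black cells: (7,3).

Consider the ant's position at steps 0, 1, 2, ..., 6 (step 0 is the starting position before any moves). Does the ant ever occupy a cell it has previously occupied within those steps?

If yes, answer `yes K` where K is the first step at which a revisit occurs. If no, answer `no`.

Step 1: on WHITE (6,3): turn R to E, flip to black, move to (6,4). |black|=2 — new cell
Step 2: on WHITE (6,4): turn R to S, flip to black, move to (7,4). |black|=3 — new cell
Step 3: on WHITE (7,4): turn R to W, flip to black, move to (7,3). |black|=4 — new cell
Step 4: on BLACK (7,3): turn L to S, flip to white, move to (8,3). |black|=3 — new cell
Step 5: on WHITE (8,3): turn R to W, flip to black, move to (8,2). |black|=4 — new cell
Step 6: on WHITE (8,2): turn R to N, flip to black, move to (7,2). |black|=5 — new cell
No revisit within 6 steps.

Answer: no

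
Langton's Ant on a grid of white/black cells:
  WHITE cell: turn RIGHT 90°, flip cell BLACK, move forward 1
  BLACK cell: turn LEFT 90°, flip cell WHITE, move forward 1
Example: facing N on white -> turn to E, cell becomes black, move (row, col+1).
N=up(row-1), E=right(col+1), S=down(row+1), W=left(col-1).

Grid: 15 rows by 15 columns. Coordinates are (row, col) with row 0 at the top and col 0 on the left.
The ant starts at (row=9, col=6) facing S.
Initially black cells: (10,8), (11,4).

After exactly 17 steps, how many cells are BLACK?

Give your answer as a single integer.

Step 1: on WHITE (9,6): turn R to W, flip to black, move to (9,5). |black|=3
Step 2: on WHITE (9,5): turn R to N, flip to black, move to (8,5). |black|=4
Step 3: on WHITE (8,5): turn R to E, flip to black, move to (8,6). |black|=5
Step 4: on WHITE (8,6): turn R to S, flip to black, move to (9,6). |black|=6
Step 5: on BLACK (9,6): turn L to E, flip to white, move to (9,7). |black|=5
Step 6: on WHITE (9,7): turn R to S, flip to black, move to (10,7). |black|=6
Step 7: on WHITE (10,7): turn R to W, flip to black, move to (10,6). |black|=7
Step 8: on WHITE (10,6): turn R to N, flip to black, move to (9,6). |black|=8
Step 9: on WHITE (9,6): turn R to E, flip to black, move to (9,7). |black|=9
Step 10: on BLACK (9,7): turn L to N, flip to white, move to (8,7). |black|=8
Step 11: on WHITE (8,7): turn R to E, flip to black, move to (8,8). |black|=9
Step 12: on WHITE (8,8): turn R to S, flip to black, move to (9,8). |black|=10
Step 13: on WHITE (9,8): turn R to W, flip to black, move to (9,7). |black|=11
Step 14: on WHITE (9,7): turn R to N, flip to black, move to (8,7). |black|=12
Step 15: on BLACK (8,7): turn L to W, flip to white, move to (8,6). |black|=11
Step 16: on BLACK (8,6): turn L to S, flip to white, move to (9,6). |black|=10
Step 17: on BLACK (9,6): turn L to E, flip to white, move to (9,7). |black|=9

Answer: 9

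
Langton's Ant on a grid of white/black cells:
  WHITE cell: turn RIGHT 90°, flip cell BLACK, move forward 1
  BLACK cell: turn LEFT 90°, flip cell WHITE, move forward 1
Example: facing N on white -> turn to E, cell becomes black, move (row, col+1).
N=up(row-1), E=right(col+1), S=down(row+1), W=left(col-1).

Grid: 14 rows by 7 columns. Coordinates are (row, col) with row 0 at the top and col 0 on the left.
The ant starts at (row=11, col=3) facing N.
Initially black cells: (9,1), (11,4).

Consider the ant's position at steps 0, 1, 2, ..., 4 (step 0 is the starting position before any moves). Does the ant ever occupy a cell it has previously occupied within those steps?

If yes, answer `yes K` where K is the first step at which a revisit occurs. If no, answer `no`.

Answer: no

Derivation:
Step 1: on WHITE (11,3): turn R to E, flip to black, move to (11,4). |black|=3 — new cell
Step 2: on BLACK (11,4): turn L to N, flip to white, move to (10,4). |black|=2 — new cell
Step 3: on WHITE (10,4): turn R to E, flip to black, move to (10,5). |black|=3 — new cell
Step 4: on WHITE (10,5): turn R to S, flip to black, move to (11,5). |black|=4 — new cell
No revisit within 4 steps.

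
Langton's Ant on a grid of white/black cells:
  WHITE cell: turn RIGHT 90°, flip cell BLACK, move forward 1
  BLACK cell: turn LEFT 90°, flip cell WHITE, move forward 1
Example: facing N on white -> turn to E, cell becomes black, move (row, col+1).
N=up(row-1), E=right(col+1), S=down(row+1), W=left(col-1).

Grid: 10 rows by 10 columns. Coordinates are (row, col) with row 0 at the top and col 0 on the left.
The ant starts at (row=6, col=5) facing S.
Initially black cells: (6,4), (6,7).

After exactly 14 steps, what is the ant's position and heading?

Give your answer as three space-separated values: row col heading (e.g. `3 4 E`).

Answer: 7 4 S

Derivation:
Step 1: on WHITE (6,5): turn R to W, flip to black, move to (6,4). |black|=3
Step 2: on BLACK (6,4): turn L to S, flip to white, move to (7,4). |black|=2
Step 3: on WHITE (7,4): turn R to W, flip to black, move to (7,3). |black|=3
Step 4: on WHITE (7,3): turn R to N, flip to black, move to (6,3). |black|=4
Step 5: on WHITE (6,3): turn R to E, flip to black, move to (6,4). |black|=5
Step 6: on WHITE (6,4): turn R to S, flip to black, move to (7,4). |black|=6
Step 7: on BLACK (7,4): turn L to E, flip to white, move to (7,5). |black|=5
Step 8: on WHITE (7,5): turn R to S, flip to black, move to (8,5). |black|=6
Step 9: on WHITE (8,5): turn R to W, flip to black, move to (8,4). |black|=7
Step 10: on WHITE (8,4): turn R to N, flip to black, move to (7,4). |black|=8
Step 11: on WHITE (7,4): turn R to E, flip to black, move to (7,5). |black|=9
Step 12: on BLACK (7,5): turn L to N, flip to white, move to (6,5). |black|=8
Step 13: on BLACK (6,5): turn L to W, flip to white, move to (6,4). |black|=7
Step 14: on BLACK (6,4): turn L to S, flip to white, move to (7,4). |black|=6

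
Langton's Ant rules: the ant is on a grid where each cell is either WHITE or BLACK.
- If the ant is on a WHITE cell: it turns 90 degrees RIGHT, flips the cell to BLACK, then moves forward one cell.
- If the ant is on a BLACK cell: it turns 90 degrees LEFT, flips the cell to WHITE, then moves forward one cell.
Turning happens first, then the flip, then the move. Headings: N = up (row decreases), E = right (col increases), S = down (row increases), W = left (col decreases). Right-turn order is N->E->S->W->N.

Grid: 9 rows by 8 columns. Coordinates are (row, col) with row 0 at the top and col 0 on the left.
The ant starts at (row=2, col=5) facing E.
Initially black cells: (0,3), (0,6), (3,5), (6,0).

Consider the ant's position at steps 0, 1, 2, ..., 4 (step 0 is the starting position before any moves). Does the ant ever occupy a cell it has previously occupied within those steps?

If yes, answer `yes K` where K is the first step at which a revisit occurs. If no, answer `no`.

Step 1: on WHITE (2,5): turn R to S, flip to black, move to (3,5). |black|=5 — new cell
Step 2: on BLACK (3,5): turn L to E, flip to white, move to (3,6). |black|=4 — new cell
Step 3: on WHITE (3,6): turn R to S, flip to black, move to (4,6). |black|=5 — new cell
Step 4: on WHITE (4,6): turn R to W, flip to black, move to (4,5). |black|=6 — new cell
No revisit within 4 steps.

Answer: no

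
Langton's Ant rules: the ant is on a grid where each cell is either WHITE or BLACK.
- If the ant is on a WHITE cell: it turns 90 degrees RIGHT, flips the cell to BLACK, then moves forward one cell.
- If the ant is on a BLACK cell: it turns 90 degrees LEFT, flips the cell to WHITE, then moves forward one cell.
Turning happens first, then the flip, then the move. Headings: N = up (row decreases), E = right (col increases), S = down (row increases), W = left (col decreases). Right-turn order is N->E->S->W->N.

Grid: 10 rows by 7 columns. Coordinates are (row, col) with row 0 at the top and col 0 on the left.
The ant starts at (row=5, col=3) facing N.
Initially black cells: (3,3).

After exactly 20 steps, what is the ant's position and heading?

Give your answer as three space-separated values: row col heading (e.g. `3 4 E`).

Answer: 7 1 S

Derivation:
Step 1: on WHITE (5,3): turn R to E, flip to black, move to (5,4). |black|=2
Step 2: on WHITE (5,4): turn R to S, flip to black, move to (6,4). |black|=3
Step 3: on WHITE (6,4): turn R to W, flip to black, move to (6,3). |black|=4
Step 4: on WHITE (6,3): turn R to N, flip to black, move to (5,3). |black|=5
Step 5: on BLACK (5,3): turn L to W, flip to white, move to (5,2). |black|=4
Step 6: on WHITE (5,2): turn R to N, flip to black, move to (4,2). |black|=5
Step 7: on WHITE (4,2): turn R to E, flip to black, move to (4,3). |black|=6
Step 8: on WHITE (4,3): turn R to S, flip to black, move to (5,3). |black|=7
Step 9: on WHITE (5,3): turn R to W, flip to black, move to (5,2). |black|=8
Step 10: on BLACK (5,2): turn L to S, flip to white, move to (6,2). |black|=7
Step 11: on WHITE (6,2): turn R to W, flip to black, move to (6,1). |black|=8
Step 12: on WHITE (6,1): turn R to N, flip to black, move to (5,1). |black|=9
Step 13: on WHITE (5,1): turn R to E, flip to black, move to (5,2). |black|=10
Step 14: on WHITE (5,2): turn R to S, flip to black, move to (6,2). |black|=11
Step 15: on BLACK (6,2): turn L to E, flip to white, move to (6,3). |black|=10
Step 16: on BLACK (6,3): turn L to N, flip to white, move to (5,3). |black|=9
Step 17: on BLACK (5,3): turn L to W, flip to white, move to (5,2). |black|=8
Step 18: on BLACK (5,2): turn L to S, flip to white, move to (6,2). |black|=7
Step 19: on WHITE (6,2): turn R to W, flip to black, move to (6,1). |black|=8
Step 20: on BLACK (6,1): turn L to S, flip to white, move to (7,1). |black|=7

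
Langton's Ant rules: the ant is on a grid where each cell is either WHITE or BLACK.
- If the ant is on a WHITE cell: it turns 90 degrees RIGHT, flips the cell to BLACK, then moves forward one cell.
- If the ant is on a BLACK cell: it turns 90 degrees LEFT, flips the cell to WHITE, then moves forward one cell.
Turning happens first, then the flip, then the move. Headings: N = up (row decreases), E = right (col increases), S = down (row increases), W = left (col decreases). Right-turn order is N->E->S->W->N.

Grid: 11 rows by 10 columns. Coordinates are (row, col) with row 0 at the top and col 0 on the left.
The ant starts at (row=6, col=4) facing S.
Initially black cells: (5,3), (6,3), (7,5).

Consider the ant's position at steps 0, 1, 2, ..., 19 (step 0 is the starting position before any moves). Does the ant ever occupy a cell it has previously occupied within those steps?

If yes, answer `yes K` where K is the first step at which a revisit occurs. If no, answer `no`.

Answer: yes 5

Derivation:
Step 1: on WHITE (6,4): turn R to W, flip to black, move to (6,3). |black|=4 — new cell
Step 2: on BLACK (6,3): turn L to S, flip to white, move to (7,3). |black|=3 — new cell
Step 3: on WHITE (7,3): turn R to W, flip to black, move to (7,2). |black|=4 — new cell
Step 4: on WHITE (7,2): turn R to N, flip to black, move to (6,2). |black|=5 — new cell
Step 5: on WHITE (6,2): turn R to E, flip to black, move to (6,3). |black|=6 — REVISIT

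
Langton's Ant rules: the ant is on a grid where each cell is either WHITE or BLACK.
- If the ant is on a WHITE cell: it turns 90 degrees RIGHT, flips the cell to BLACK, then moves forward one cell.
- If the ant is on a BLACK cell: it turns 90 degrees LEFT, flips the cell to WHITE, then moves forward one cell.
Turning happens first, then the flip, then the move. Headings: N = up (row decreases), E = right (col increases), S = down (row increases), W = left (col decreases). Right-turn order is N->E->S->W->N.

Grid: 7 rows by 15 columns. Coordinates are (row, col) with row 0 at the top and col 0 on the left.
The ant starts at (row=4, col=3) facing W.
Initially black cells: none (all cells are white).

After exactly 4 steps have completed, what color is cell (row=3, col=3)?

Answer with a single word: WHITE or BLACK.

Step 1: on WHITE (4,3): turn R to N, flip to black, move to (3,3). |black|=1
Step 2: on WHITE (3,3): turn R to E, flip to black, move to (3,4). |black|=2
Step 3: on WHITE (3,4): turn R to S, flip to black, move to (4,4). |black|=3
Step 4: on WHITE (4,4): turn R to W, flip to black, move to (4,3). |black|=4

Answer: BLACK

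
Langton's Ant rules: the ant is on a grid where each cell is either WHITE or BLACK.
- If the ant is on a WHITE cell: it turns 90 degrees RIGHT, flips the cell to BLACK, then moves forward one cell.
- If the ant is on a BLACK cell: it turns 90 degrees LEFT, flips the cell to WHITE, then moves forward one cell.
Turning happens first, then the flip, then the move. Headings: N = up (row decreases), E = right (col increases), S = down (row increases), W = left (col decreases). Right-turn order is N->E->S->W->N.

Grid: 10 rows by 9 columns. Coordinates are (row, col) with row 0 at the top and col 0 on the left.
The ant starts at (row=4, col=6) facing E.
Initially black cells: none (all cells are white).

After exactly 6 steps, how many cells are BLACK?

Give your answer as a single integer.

Answer: 4

Derivation:
Step 1: on WHITE (4,6): turn R to S, flip to black, move to (5,6). |black|=1
Step 2: on WHITE (5,6): turn R to W, flip to black, move to (5,5). |black|=2
Step 3: on WHITE (5,5): turn R to N, flip to black, move to (4,5). |black|=3
Step 4: on WHITE (4,5): turn R to E, flip to black, move to (4,6). |black|=4
Step 5: on BLACK (4,6): turn L to N, flip to white, move to (3,6). |black|=3
Step 6: on WHITE (3,6): turn R to E, flip to black, move to (3,7). |black|=4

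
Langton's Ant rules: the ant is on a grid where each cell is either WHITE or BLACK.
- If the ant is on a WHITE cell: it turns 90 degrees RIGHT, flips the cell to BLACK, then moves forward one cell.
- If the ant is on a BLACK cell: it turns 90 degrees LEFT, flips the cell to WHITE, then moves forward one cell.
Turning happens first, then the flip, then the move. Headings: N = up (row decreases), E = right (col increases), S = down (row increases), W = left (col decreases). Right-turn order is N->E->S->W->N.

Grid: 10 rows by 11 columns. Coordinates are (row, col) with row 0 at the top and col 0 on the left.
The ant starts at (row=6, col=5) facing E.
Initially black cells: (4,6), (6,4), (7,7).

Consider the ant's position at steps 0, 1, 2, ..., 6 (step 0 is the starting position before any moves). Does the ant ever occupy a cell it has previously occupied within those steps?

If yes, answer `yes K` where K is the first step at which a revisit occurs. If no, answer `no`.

Answer: no

Derivation:
Step 1: on WHITE (6,5): turn R to S, flip to black, move to (7,5). |black|=4 — new cell
Step 2: on WHITE (7,5): turn R to W, flip to black, move to (7,4). |black|=5 — new cell
Step 3: on WHITE (7,4): turn R to N, flip to black, move to (6,4). |black|=6 — new cell
Step 4: on BLACK (6,4): turn L to W, flip to white, move to (6,3). |black|=5 — new cell
Step 5: on WHITE (6,3): turn R to N, flip to black, move to (5,3). |black|=6 — new cell
Step 6: on WHITE (5,3): turn R to E, flip to black, move to (5,4). |black|=7 — new cell
No revisit within 6 steps.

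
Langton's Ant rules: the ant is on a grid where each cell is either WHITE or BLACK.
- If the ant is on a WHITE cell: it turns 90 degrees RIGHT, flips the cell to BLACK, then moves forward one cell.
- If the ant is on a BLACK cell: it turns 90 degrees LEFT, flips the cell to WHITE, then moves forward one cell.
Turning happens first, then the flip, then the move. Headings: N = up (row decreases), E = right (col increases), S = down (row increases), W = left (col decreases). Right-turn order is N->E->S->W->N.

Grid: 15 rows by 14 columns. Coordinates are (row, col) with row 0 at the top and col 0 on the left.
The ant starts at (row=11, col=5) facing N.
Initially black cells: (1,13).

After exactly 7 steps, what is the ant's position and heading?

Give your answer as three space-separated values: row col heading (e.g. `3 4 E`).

Answer: 10 5 E

Derivation:
Step 1: on WHITE (11,5): turn R to E, flip to black, move to (11,6). |black|=2
Step 2: on WHITE (11,6): turn R to S, flip to black, move to (12,6). |black|=3
Step 3: on WHITE (12,6): turn R to W, flip to black, move to (12,5). |black|=4
Step 4: on WHITE (12,5): turn R to N, flip to black, move to (11,5). |black|=5
Step 5: on BLACK (11,5): turn L to W, flip to white, move to (11,4). |black|=4
Step 6: on WHITE (11,4): turn R to N, flip to black, move to (10,4). |black|=5
Step 7: on WHITE (10,4): turn R to E, flip to black, move to (10,5). |black|=6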